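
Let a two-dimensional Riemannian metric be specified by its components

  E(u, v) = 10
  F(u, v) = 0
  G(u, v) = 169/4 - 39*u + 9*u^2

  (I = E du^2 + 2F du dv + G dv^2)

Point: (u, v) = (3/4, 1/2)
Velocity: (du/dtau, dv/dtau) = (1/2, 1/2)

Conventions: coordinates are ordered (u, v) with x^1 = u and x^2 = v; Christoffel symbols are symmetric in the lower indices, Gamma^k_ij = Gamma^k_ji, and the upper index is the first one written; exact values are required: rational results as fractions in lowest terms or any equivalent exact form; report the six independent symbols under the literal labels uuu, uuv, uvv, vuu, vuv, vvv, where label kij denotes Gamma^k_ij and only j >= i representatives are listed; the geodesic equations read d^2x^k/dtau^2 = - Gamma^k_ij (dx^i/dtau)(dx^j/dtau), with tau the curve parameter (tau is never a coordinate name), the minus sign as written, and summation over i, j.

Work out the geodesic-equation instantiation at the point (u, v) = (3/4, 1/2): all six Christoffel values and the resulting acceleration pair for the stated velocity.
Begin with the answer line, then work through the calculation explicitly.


Answer: Gamma_uuu = 0, Gamma_uuv = 0, Gamma_uvv = 51/40, Gamma_vuu = 0, Gamma_vuv = -12/17, Gamma_vvv = 0; accelerations (d^2u/dtau^2, d^2v/dtau^2) = (-51/160, 6/17)

E = 10, F = 0, G = 289/16 at the point
E_u = 0, E_v = 0, F_u = 0, F_v = 0, G_u = -51/2, G_v = 0
EG - F^2 = 1445/8;  g^inv = (8/1445) * [[289/16, 0], [0, 10]]
first-kind symbols [ij,l] = (1/2)(d_i g_jl + d_j g_il - d_l g_ij): [uu,u] = E_u/2 = 0, [uu,v] = F_u - E_v/2 = 0, [uv,u] = E_v/2 = 0, [uv,v] = G_u/2 = -51/4, [vv,u] = F_v - G_u/2 = 51/4, [vv,v] = G_v/2 = 0
Gamma^u_ij = (G*[ij,u] - F*[ij,v])/(EG - F^2), Gamma^v_ij = (E*[ij,v] - F*[ij,u])/(EG - F^2)
Gamma_uuu = 0, Gamma_uuv = 0, Gamma_uvv = 51/40, Gamma_vuu = 0, Gamma_vuv = -12/17, Gamma_vvv = 0
d^2u/dtau^2 = -(Gamma_uuu*(1/2)^2 + 2*Gamma_uuv*(1/2)*(1/2) + Gamma_uvv*(1/2)^2) = -51/160
d^2v/dtau^2 = -(Gamma_vuu*(1/2)^2 + 2*Gamma_vuv*(1/2)*(1/2) + Gamma_vvv*(1/2)^2) = 6/17


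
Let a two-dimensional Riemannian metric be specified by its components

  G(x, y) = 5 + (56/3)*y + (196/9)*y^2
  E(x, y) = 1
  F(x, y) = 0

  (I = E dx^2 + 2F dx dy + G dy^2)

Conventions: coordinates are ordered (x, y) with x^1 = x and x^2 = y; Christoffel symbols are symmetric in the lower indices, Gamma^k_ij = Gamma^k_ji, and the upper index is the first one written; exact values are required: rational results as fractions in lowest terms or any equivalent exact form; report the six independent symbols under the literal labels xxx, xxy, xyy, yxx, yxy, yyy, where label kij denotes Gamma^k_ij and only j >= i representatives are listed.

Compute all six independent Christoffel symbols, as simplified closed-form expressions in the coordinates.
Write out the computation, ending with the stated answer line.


E = 1; F = 0; G = 5 + (56/3)*y + (196/9)*y^2
Gamma^k_ij = (1/2) g^{kl} (d_i g_jl + d_j g_il - d_l g_ij), with g^inv = (1/(EG-F^2)) [[G, -F], [-F, E]]
first partials: E_x = 0, E_y = 0, F_x = 0, F_y = 0, G_x = 0, G_y = 56/3 + (392/9)*y
D = EG - F^2 = 5 + (56/3)*y + (196/9)*y^2
expanded: Gamma^x_xx = (G E_x - 2F F_x + F E_y)/(2D), Gamma^x_xy = (G E_y - F G_x)/(2D), Gamma^x_yy = (2G F_y - G G_x - F G_y)/(2D), Gamma^y_xx = (2E F_x - E E_y - F E_x)/(2D), Gamma^y_xy = (E G_x - F E_y)/(2D), Gamma^y_yy = (E G_y - 2F F_y + F G_x)/(2D); substitute and cancel common factors

Answer: Gamma_xxx = 0, Gamma_xxy = 0, Gamma_xyy = 0, Gamma_yxx = 0, Gamma_yxy = 0, Gamma_yyy = (196*y + 84)/(196*y^2 + 168*y + 45)


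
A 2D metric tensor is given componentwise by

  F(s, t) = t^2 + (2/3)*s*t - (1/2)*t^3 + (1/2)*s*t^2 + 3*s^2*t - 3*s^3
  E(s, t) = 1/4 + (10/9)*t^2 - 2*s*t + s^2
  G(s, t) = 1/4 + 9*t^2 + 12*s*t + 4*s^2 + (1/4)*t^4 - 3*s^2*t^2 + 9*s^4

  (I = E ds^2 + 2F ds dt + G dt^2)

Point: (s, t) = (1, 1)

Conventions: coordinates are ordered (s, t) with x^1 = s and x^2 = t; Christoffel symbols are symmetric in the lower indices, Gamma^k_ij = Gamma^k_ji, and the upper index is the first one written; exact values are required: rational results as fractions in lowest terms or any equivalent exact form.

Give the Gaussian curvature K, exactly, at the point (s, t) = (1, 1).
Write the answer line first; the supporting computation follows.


Answer: K = -656356/383161

E = 13/36, F = 5/3, G = 63/2, EG - F^2 = 619/72 at the point
E_s = 0, E_t = 2/9, F_s = -11/6, F_t = 31/6, G_s = 50, G_t = 25
E_tt = 20/9, F_st = 23/3, G_ss = 110
Using the Brioschi determinant formula for K from the metric derivatives:
M1 = [[-E_tt/2 + F_st - G_ss/2, E_s/2, F_s - E_t/2], [F_t - G_s/2, E, F], [G_t/2, F, G]] = [[-436/9, 0, -35/18], [-119/6, 13/36, 5/3], [25/2, 5/3, 63/2]]; det M1 = -445093/1296
M2 = [[0, E_t/2, G_s/2], [E_t/2, E, F], [G_s/2, F, G]] = [[0, 1/9, 25], [1/9, 13/36, 5/3], [25, 5/3, 63/2]]; det M2 = -23417/108
det M1 - det M2 = -164089/1296; K = -164089/1296 / (619/72)^2 = -656356/383161


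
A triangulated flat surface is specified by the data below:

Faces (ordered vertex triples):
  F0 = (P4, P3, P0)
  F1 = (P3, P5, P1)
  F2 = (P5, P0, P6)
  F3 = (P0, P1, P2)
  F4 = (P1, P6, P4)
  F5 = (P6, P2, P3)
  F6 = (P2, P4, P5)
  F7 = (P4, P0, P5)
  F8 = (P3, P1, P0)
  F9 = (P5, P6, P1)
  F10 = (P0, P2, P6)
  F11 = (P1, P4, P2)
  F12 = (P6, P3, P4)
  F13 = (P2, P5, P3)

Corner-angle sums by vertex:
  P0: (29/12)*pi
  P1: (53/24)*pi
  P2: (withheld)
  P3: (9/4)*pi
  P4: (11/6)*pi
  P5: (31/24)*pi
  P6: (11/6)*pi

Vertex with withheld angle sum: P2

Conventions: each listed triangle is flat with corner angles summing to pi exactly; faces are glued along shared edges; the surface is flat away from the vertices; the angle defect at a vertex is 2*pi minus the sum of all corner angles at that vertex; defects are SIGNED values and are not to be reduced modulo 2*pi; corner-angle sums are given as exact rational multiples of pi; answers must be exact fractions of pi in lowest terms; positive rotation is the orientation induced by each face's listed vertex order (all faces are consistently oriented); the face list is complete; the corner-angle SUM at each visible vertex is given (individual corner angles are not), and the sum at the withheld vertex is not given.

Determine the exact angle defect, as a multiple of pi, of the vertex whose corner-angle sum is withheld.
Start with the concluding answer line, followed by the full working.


Answer: defect(P2) = -pi/6

V = 7, E = 21, F = 14; chi = V - E + F = 0
Gauss-Bonnet: total defect = 2*pi*chi = 0; visible defects sum to pi/6


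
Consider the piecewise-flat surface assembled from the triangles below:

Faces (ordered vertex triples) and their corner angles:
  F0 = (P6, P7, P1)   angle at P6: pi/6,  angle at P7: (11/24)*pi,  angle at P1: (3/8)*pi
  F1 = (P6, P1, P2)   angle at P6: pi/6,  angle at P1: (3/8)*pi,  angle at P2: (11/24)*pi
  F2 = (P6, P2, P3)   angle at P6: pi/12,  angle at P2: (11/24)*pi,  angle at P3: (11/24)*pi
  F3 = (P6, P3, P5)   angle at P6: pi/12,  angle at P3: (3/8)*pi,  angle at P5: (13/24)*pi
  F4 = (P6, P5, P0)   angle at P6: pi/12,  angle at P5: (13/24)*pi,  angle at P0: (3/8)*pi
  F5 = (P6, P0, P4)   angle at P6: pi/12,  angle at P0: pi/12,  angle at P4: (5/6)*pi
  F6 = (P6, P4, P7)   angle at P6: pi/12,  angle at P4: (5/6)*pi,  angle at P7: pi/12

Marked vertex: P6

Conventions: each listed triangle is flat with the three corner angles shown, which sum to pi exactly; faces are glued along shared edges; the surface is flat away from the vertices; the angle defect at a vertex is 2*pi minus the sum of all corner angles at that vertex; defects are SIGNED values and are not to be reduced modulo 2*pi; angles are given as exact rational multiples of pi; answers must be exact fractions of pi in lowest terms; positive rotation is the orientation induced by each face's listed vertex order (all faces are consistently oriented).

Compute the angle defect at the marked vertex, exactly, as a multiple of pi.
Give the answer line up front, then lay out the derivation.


Answer: defect(P6) = (5/4)*pi

Sum of corner angles at P6: (3/4)*pi
defect = 2*pi - (3/4)*pi


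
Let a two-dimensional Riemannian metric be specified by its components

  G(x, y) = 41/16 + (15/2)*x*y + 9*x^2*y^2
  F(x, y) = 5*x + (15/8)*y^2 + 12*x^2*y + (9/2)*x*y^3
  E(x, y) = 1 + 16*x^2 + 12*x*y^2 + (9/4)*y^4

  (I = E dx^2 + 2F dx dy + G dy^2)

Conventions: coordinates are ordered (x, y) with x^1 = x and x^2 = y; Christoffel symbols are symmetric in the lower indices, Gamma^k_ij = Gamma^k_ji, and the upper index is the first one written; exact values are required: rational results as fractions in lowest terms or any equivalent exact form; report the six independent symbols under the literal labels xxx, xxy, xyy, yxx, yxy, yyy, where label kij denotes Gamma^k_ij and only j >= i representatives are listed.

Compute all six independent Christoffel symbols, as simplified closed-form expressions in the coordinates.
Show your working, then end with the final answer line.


E = 1 + 16*x^2 + 12*x*y^2 + (9/4)*y^4; F = 5*x + (15/8)*y^2 + 12*x^2*y + (9/2)*x*y^3; G = 41/16 + (15/2)*x*y + 9*x^2*y^2
Gamma^k_ij = (1/2) g^{kl} (d_i g_jl + d_j g_il - d_l g_ij), with g^inv = (1/(EG-F^2)) [[G, -F], [-F, E]]
first partials: E_x = 32*x + 12*y^2, E_y = 24*x*y + 9*y^3, F_x = 5 + 24*x*y + (9/2)*y^3, F_y = (15/4)*y + 12*x^2 + (27/2)*x*y^2, G_x = (15/2)*y + 18*x*y^2, G_y = (15/2)*x + 18*x^2*y
D = EG - F^2 = 41/16 + (15/2)*x*y + 16*x^2 + 12*x*y^2 + (9/4)*y^4 + 9*x^2*y^2
expanded: Gamma^x_xx = (G E_x - 2F F_x + F E_y)/(2D), Gamma^x_xy = (G E_y - F G_x)/(2D), Gamma^x_yy = (2G F_y - G G_x - F G_y)/(2D), Gamma^y_xx = (2E F_x - E E_y - F E_x)/(2D), Gamma^y_xy = (E G_x - F E_y)/(2D), Gamma^y_yy = (E G_y - 2F F_y + F G_x)/(2D); substitute and cancel common factors

Answer: Gamma_xxx = (256*x + 96*y^2)/(144*x^2*y^2 + 256*x^2 + 192*x*y^2 + 120*x*y + 36*y^4 + 41), Gamma_xxy = (192*x*y + 72*y^3)/(144*x^2*y^2 + 256*x^2 + 192*x*y^2 + 120*x*y + 36*y^4 + 41), Gamma_xyy = (192*x^2 + 72*x*y^2)/(144*x^2*y^2 + 256*x^2 + 192*x*y^2 + 120*x*y + 36*y^4 + 41), Gamma_yxx = (192*x*y + 80)/(144*x^2*y^2 + 256*x^2 + 192*x*y^2 + 120*x*y + 36*y^4 + 41), Gamma_yxy = (144*x*y^2 + 60*y)/(144*x^2*y^2 + 256*x^2 + 192*x*y^2 + 120*x*y + 36*y^4 + 41), Gamma_yyy = (144*x^2*y + 60*x)/(144*x^2*y^2 + 256*x^2 + 192*x*y^2 + 120*x*y + 36*y^4 + 41)


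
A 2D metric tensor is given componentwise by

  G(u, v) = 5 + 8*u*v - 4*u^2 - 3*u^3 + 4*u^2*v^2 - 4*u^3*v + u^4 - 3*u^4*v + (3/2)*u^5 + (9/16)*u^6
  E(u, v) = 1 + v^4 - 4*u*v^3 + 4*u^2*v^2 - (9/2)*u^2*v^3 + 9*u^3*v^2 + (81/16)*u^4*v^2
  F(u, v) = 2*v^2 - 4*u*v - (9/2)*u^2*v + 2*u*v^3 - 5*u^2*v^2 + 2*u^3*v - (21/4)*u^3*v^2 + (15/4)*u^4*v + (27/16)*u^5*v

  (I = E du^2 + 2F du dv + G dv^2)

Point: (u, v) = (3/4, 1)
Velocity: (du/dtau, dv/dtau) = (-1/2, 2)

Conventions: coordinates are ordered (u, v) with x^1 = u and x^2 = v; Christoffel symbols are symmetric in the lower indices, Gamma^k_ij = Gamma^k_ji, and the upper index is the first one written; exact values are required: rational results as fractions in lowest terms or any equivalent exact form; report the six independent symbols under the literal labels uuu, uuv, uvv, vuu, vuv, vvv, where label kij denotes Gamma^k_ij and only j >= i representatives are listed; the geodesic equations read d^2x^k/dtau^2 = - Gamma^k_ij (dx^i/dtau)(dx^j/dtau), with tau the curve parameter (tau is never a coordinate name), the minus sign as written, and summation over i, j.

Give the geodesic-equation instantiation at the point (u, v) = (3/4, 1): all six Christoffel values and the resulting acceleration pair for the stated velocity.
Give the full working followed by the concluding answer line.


E = 16865/4096, F = -75823/16384, G = 515777/65536 at the point
E_u = 4859/256, E_v = 5537/2048, F_u = -52169/4096, F_v = -76271/16384, G_u = -32879/8192, G_v = 2013/256
EG - F^2 = 720081/65536;  g^inv = (65536/720081) * [[515777/65536, 75823/16384], [75823/16384, 16865/4096]]
first-kind symbols [ij,l] = (1/2)(d_i g_jl + d_j g_il - d_l g_ij): [uu,u] = E_u/2 = 4859/512, [uu,v] = F_u - E_v/2 = -28853/2048, [uv,u] = E_v/2 = 5537/4096, [uv,v] = G_u/2 = -32879/16384, [vv,u] = F_v - G_u/2 = -339/128, [vv,v] = G_v/2 = 2013/512
Gamma^u_ij = (G*[ij,u] - F*[ij,v])/(EG - F^2), Gamma^v_ij = (E*[ij,v] - F*[ij,u])/(EG - F^2)
Gamma_uuu = 621952/720081, Gamma_uuv = 88592/720081, Gamma_uvv = -57856/240027, Gamma_vuu = -923296/720081, Gamma_vuv = -131516/720081, Gamma_vvv = 85888/240027
d^2u/dtau^2 = -(Gamma_uuu*(-1/2)^2 + 2*Gamma_uuv*(-1/2)*(2) + Gamma_uvv*(2)^2) = 79552/80009
d^2v/dtau^2 = -(Gamma_vuu*(-1/2)^2 + 2*Gamma_vuv*(-1/2)*(2) + Gamma_vvv*(2)^2) = -118096/80009

Answer: Gamma_uuu = 621952/720081, Gamma_uuv = 88592/720081, Gamma_uvv = -57856/240027, Gamma_vuu = -923296/720081, Gamma_vuv = -131516/720081, Gamma_vvv = 85888/240027; accelerations (d^2u/dtau^2, d^2v/dtau^2) = (79552/80009, -118096/80009)


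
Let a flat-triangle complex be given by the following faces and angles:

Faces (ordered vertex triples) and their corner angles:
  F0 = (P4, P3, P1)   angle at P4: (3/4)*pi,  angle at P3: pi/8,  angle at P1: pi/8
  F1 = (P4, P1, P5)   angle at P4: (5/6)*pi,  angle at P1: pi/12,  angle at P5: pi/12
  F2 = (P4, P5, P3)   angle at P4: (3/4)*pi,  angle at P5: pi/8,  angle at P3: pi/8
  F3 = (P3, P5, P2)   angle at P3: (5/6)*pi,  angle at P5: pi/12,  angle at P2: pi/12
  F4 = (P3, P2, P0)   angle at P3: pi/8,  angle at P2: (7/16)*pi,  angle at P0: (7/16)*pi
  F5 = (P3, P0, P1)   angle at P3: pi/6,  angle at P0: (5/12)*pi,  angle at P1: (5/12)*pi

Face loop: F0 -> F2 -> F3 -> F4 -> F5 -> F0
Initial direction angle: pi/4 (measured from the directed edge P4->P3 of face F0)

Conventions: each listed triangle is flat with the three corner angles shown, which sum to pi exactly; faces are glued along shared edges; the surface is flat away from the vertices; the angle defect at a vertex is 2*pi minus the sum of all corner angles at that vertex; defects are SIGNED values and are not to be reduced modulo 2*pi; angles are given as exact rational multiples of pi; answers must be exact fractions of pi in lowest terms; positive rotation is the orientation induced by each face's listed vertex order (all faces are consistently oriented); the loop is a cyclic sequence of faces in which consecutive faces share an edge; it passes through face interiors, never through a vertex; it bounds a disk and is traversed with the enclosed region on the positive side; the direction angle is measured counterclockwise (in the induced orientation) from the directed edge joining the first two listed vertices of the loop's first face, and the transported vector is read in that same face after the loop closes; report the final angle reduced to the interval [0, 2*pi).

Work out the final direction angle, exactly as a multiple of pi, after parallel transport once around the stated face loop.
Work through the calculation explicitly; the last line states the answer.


enclosed vertex P3: corner angles sum to (11/8)*pi, defect = 2*pi - (11/8)*pi = (5/8)*pi
holonomy = initial angle + sum of enclosed defects (mod 2*pi), positive in the induced orientation
final angle = pi/4 + (5/8)*pi = (7/8)*pi (mod 2*pi)

Answer: final direction angle = (7/8)*pi


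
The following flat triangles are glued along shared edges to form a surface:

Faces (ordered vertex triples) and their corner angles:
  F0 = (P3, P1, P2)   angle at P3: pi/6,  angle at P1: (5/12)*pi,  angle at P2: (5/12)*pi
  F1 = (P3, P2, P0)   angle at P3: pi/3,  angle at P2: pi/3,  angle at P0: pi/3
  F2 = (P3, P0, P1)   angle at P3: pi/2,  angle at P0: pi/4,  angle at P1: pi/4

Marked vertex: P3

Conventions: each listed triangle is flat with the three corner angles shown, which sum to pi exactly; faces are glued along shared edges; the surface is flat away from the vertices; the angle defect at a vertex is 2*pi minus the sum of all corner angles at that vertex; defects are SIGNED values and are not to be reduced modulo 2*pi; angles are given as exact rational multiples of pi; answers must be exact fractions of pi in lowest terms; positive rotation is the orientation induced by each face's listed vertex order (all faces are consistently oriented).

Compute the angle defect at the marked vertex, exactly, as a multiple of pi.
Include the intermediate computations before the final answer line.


Sum of corner angles at P3: pi
defect = 2*pi - pi

Answer: defect(P3) = pi


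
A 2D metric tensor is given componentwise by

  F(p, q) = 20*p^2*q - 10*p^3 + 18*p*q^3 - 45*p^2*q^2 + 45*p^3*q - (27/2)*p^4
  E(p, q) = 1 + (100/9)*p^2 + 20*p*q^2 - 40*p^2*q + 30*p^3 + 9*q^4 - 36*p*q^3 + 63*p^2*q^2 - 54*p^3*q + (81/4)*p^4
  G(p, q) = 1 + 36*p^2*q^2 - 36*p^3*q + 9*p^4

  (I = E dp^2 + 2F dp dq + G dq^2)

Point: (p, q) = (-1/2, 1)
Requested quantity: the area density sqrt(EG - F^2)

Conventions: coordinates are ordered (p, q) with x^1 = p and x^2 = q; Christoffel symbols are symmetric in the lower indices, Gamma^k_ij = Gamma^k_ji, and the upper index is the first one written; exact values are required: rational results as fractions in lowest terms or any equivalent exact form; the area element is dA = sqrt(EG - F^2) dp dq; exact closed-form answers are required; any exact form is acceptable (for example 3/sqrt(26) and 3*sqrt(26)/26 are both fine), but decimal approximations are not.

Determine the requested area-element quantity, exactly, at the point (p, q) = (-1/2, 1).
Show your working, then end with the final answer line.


E = 17737/576, F = -655/32, G = 241/16; EG - F^2 = 25837/576

Answer: sqrt(EG - F^2) = sqrt(25837)/24


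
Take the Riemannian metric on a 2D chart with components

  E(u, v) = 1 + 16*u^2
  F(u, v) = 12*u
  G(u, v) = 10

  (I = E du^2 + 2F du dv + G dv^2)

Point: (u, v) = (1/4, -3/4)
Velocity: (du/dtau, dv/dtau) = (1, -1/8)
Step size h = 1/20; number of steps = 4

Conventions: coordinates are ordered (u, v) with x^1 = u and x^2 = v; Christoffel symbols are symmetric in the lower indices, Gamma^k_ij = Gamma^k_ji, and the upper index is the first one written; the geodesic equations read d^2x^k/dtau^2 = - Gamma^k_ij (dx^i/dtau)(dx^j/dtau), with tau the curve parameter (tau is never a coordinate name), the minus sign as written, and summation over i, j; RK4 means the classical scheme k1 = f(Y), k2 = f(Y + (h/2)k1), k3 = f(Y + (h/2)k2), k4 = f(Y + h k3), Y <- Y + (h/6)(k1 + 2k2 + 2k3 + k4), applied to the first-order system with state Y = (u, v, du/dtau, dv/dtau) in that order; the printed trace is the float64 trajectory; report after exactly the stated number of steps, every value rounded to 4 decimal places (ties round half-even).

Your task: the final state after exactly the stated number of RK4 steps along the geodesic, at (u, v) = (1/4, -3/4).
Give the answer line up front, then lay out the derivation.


Answer: u = 0.4418, v = -0.7946, du/dtau = 0.9155, dv/dtau = -0.3104

f(Y) = (du/dtau, dv/dtau, -Gamma^u_ij Y'^i Y'^j, -Gamma^v_ij Y'^i Y'^j) with the Gammas evaluated at the stage position; h = 0.050000; intermediate values shown to 6 dp
step 0: u = 0.2500, v = -0.7500, du/dtau = 1.0000, dv/dtau = -0.1250
step 1:
  k1: at (u, v) = (0.250000, -0.750000), (du/dtau, dv/dtau) = (1.000000, -0.125000); Gamma_uuu = 0.363636, Gamma_uuv = 0.000000, Gamma_uvv = 0.000000, Gamma_vuu = 1.090909, Gamma_vuv = 0.000000, Gamma_vvv = 0.000000; k1 = (1.000000, -0.125000, -0.363636, -1.090909)
  k2: at (u, v) = (0.275000, -0.753125), (du/dtau, dv/dtau) = (0.990909, -0.152273); Gamma_uuu = 0.392507, Gamma_uuv = 0.000000, Gamma_uvv = 0.000000, Gamma_vuu = 1.070473, Gamma_vuv = 0.000000, Gamma_vvv = 0.000000; k2 = (0.990909, -0.152273, -0.385403, -1.051098)
  k3: at (u, v) = (0.274773, -0.753807), (du/dtau, dv/dtau) = (0.990365, -0.151277); Gamma_uuu = 0.392252, Gamma_uuv = 0.000000, Gamma_uvv = 0.000000, Gamma_vuu = 1.070664, Gamma_vuv = 0.000000, Gamma_vvv = 0.000000; k3 = (0.990365, -0.151277, -0.384730, -1.050131)
  k4: at (u, v) = (0.299518, -0.757564), (du/dtau, dv/dtau) = (0.980764, -0.177507); Gamma_uuu = 0.419076, Gamma_uuv = 0.000000, Gamma_uvv = 0.000000, Gamma_vuu = 1.049375, Gamma_vuv = 0.000000, Gamma_vvv = 0.000000; k4 = (0.980764, -0.177507, -0.403108, -1.009391)
  Y <- Y + (h/6)(k1 + 2k2 + 2k3 + k4): u = 0.2995, v = -0.7576, du/dtau = 0.9808, dv/dtau = -0.1775
step 2:
  k1: at (u, v) = (0.299528, -0.757580), (du/dtau, dv/dtau) = (0.980775, -0.177523); Gamma_uuu = 0.419086, Gamma_uuv = 0.000000, Gamma_uvv = 0.000000, Gamma_vuu = 1.049367, Gamma_vuv = 0.000000, Gamma_vvv = 0.000000; k1 = (0.980775, -0.177523, -0.403127, -1.009406)
  k2: at (u, v) = (0.324047, -0.762018), (du/dtau, dv/dtau) = (0.970697, -0.202758); Gamma_uuu = 0.443896, Gamma_uuv = 0.000000, Gamma_uvv = 0.000000, Gamma_vuu = 1.027388, Gamma_vuv = 0.000000, Gamma_vvv = 0.000000; k2 = (0.970697, -0.202758, -0.418262, -0.968059)
  k3: at (u, v) = (0.323795, -0.762649), (du/dtau, dv/dtau) = (0.970318, -0.201724); Gamma_uuu = 0.443650, Gamma_uuv = 0.000000, Gamma_uvv = 0.000000, Gamma_vuu = 1.027618, Gamma_vuv = 0.000000, Gamma_vvv = 0.000000; k3 = (0.970318, -0.201724, -0.417704, -0.967521)
  k4: at (u, v) = (0.348044, -0.767666), (du/dtau, dv/dtau) = (0.959890, -0.225899); Gamma_uuu = 0.466462, Gamma_uuv = 0.000000, Gamma_uvv = 0.000000, Gamma_vuu = 1.005181, Gamma_vuv = 0.000000, Gamma_vvv = 0.000000; k4 = (0.959890, -0.225899, -0.429793, -0.926162)
  Y <- Y + (h/6)(k1 + 2k2 + 2k3 + k4): u = 0.3481, v = -0.7677, du/dtau = 0.9599, dv/dtau = -0.2259
step 3:
  k1: at (u, v) = (0.348050, -0.767683), (du/dtau, dv/dtau) = (0.959901, -0.225912); Gamma_uuu = 0.466468, Gamma_uuv = 0.000000, Gamma_uvv = 0.000000, Gamma_vuu = 1.005175, Gamma_vuv = 0.000000, Gamma_vvv = 0.000000; k1 = (0.959901, -0.225912, -0.429809, -0.926178)
  k2: at (u, v) = (0.372048, -0.773331), (du/dtau, dv/dtau) = (0.949156, -0.249067); Gamma_uuu = 0.487344, Gamma_uuv = 0.000000, Gamma_uvv = 0.000000, Gamma_vuu = 0.982422, Gamma_vuv = 0.000000, Gamma_vvv = 0.000000; k2 = (0.949156, -0.249067, -0.439046, -0.885061)
  k3: at (u, v) = (0.371779, -0.773910), (du/dtau, dv/dtau) = (0.948925, -0.248039); Gamma_uuu = 0.487119, Gamma_uuv = 0.000000, Gamma_uvv = 0.000000, Gamma_vuu = 0.982679, Gamma_vuv = 0.000000, Gamma_vvv = 0.000000; k3 = (0.948925, -0.248039, -0.438631, -0.884862)
  k4: at (u, v) = (0.395496, -0.780085), (du/dtau, dv/dtau) = (0.937970, -0.270155); Gamma_uuu = 0.506127, Gamma_uuv = 0.000000, Gamma_uvv = 0.000000, Gamma_vuu = 0.959794, Gamma_vuv = 0.000000, Gamma_vvv = 0.000000; k4 = (0.937970, -0.270155, -0.445284, -0.844415)
  Y <- Y + (h/6)(k1 + 2k2 + 2k3 + k4): u = 0.3955, v = -0.7801, du/dtau = 0.9380, dv/dtau = -0.2702
step 4:
  k1: at (u, v) = (0.395500, -0.780102), (du/dtau, dv/dtau) = (0.937981, -0.270166); Gamma_uuu = 0.506130, Gamma_uuv = 0.000000, Gamma_uvv = 0.000000, Gamma_vuu = 0.959791, Gamma_vuv = 0.000000, Gamma_vvv = 0.000000; k1 = (0.937981, -0.270166, -0.445297, -0.844431)
  k2: at (u, v) = (0.418950, -0.786856), (du/dtau, dv/dtau) = (0.926848, -0.291277); Gamma_uuu = 0.523348, Gamma_uuv = 0.000000, Gamma_uvv = 0.000000, Gamma_vuu = 0.936892, Gamma_vuv = 0.000000, Gamma_vvv = 0.000000; k2 = (0.926848, -0.291277, -0.449581, -0.804835)
  k3: at (u, v) = (0.418672, -0.787384), (du/dtau, dv/dtau) = (0.926741, -0.290287); Gamma_uuu = 0.523152, Gamma_uuv = 0.000000, Gamma_uvv = 0.000000, Gamma_vuu = 0.937165, Gamma_vuv = 0.000000, Gamma_vvv = 0.000000; k3 = (0.926741, -0.290287, -0.449309, -0.804884)
  k4: at (u, v) = (0.441837, -0.794617), (du/dtau, dv/dtau) = (0.915515, -0.310410); Gamma_uuu = 0.538681, Gamma_uuv = 0.000000, Gamma_uvv = 0.000000, Gamma_vuu = 0.914389, Gamma_vuv = 0.000000, Gamma_vvv = 0.000000; k4 = (0.915515, -0.310410, -0.451506, -0.766411)
  Y <- Y + (h/6)(k1 + 2k2 + 2k3 + k4): u = 0.4418, v = -0.7946, du/dtau = 0.9155, dv/dtau = -0.3104


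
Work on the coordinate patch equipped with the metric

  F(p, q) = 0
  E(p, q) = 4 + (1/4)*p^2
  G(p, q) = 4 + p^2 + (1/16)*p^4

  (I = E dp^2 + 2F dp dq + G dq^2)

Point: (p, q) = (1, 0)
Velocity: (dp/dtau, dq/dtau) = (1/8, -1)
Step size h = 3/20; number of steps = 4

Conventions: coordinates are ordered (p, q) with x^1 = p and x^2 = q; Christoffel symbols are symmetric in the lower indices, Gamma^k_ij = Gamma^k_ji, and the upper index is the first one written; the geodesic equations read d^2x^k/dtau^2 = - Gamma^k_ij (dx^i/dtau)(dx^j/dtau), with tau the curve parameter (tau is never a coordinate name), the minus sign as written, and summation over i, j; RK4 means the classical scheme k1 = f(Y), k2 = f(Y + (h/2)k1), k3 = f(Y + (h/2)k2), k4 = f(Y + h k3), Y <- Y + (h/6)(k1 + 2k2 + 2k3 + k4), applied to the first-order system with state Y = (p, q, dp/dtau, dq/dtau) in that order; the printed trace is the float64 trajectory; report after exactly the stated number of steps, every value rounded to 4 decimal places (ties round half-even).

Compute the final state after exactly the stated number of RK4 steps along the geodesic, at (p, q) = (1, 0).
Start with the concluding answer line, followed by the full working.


Answer: p = 1.1226, q = -0.5856, dp/dtau = 0.2835, dq/dtau = -0.9446

f(Y) = (dp/dtau, dq/dtau, -Gamma^p_ij Y'^i Y'^j, -Gamma^q_ij Y'^i Y'^j) with the Gammas evaluated at the stage position; h = 0.150000; intermediate values shown to 6 dp
step 0: p = 1.0000, q = 0.0000, dp/dtau = 0.1250, dq/dtau = -1.0000
step 1:
  k1: at (p, q) = (1.000000, 0.000000), (dp/dtau, dq/dtau) = (0.125000, -1.000000); Gamma_ppp = 0.058824, Gamma_ppq = 0.000000, Gamma_pqq = -0.264706, Gamma_qpp = 0.000000, Gamma_qpq = 0.222222, Gamma_qqq = 0.000000; k1 = (0.125000, -1.000000, 0.263787, 0.055556)
  k2: at (p, q) = (1.009375, -0.075000), (dp/dtau, dq/dtau) = (0.144784, -0.995833); Gamma_ppp = 0.059309, Gamma_ppq = 0.000000, Gamma_pqq = -0.267450, Gamma_qpp = 0.000000, Gamma_qpq = 0.223837, Gamma_qqq = 0.000000; k2 = (0.144784, -0.995833, 0.263983, 0.064546)
  k3: at (p, q) = (1.010859, -0.074688), (dp/dtau, dq/dtau) = (0.144799, -0.995159); Gamma_ppp = 0.059386, Gamma_ppq = 0.000000, Gamma_pqq = -0.267885, Gamma_qpp = 0.000000, Gamma_qpq = 0.224092, Gamma_qqq = 0.000000; k3 = (0.144799, -0.995159, 0.264053, 0.064582)
  k4: at (p, q) = (1.021720, -0.149274), (dp/dtau, dq/dtau) = (0.164608, -0.990313); Gamma_ppp = 0.059946, Gamma_ppq = 0.000000, Gamma_pqq = -0.271075, Gamma_qpp = 0.000000, Gamma_qpq = 0.225946, Gamma_qqq = 0.000000; k4 = (0.164608, -0.990313, 0.264224, 0.073665)
  Y <- Y + (h/6)(k1 + 2k2 + 2k3 + k4): p = 1.0217, q = -0.1493, dp/dtau = 0.1646, dq/dtau = -0.9903
step 2:
  k1: at (p, q) = (1.021719, -0.149307), (dp/dtau, dq/dtau) = (0.164602, -0.990313); Gamma_ppp = 0.059946, Gamma_ppq = 0.000000, Gamma_pqq = -0.271074, Gamma_qpp = 0.000000, Gamma_qpq = 0.225946, Gamma_qqq = 0.000000; k1 = (0.164602, -0.990313, 0.264224, 0.073662)
  k2: at (p, q) = (1.034064, -0.223581), (dp/dtau, dq/dtau) = (0.184419, -0.984788); Gamma_ppp = 0.060580, Gamma_ppq = 0.000000, Gamma_pqq = -0.274711, Gamma_qpp = 0.000000, Gamma_qpq = 0.228036, Gamma_qqq = 0.000000; k2 = (0.184419, -0.984788, 0.264356, 0.082829)
  k3: at (p, q) = (1.035551, -0.223167), (dp/dtau, dq/dtau) = (0.184429, -0.984101); Gamma_ppp = 0.060657, Gamma_ppq = 0.000000, Gamma_pqq = -0.275149, Gamma_qpp = 0.000000, Gamma_qpq = 0.228287, Gamma_qqq = 0.000000; k3 = (0.184429, -0.984101, 0.264406, 0.082867)
  k4: at (p, q) = (1.049384, -0.296923), (dp/dtau, dq/dtau) = (0.204263, -0.977883); Gamma_ppp = 0.061363, Gamma_ppq = 0.000000, Gamma_pqq = -0.279239, Gamma_qpp = 0.000000, Gamma_qpq = 0.230603, Gamma_qqq = 0.000000; k4 = (0.204263, -0.977883, 0.264464, 0.092124)
  Y <- Y + (h/6)(k1 + 2k2 + 2k3 + k4): p = 1.0494, q = -0.2970, dp/dtau = 0.2043, dq/dtau = -0.9779
step 3:
  k1: at (p, q) = (1.049383, -0.296957), (dp/dtau, dq/dtau) = (0.204257, -0.977884); Gamma_ppp = 0.061363, Gamma_ppq = 0.000000, Gamma_pqq = -0.279239, Gamma_qpp = 0.000000, Gamma_qpq = 0.230603, Gamma_qqq = 0.000000; k1 = (0.204257, -0.977884, 0.264464, 0.092121)
  k2: at (p, q) = (1.064703, -0.370298), (dp/dtau, dq/dtau) = (0.224092, -0.970975); Gamma_ppp = 0.062141, Gamma_ppq = 0.000000, Gamma_pqq = -0.283786, Gamma_qpp = 0.000000, Gamma_qpq = 0.233140, Gamma_qqq = 0.000000; k2 = (0.224092, -0.970975, 0.264431, 0.101457)
  k3: at (p, q) = (1.066190, -0.369780), (dp/dtau, dq/dtau) = (0.224090, -0.970274); Gamma_ppp = 0.062217, Gamma_ppq = 0.000000, Gamma_pqq = -0.284229, Gamma_qpp = 0.000000, Gamma_qpq = 0.233385, Gamma_qqq = 0.000000; k3 = (0.224090, -0.970274, 0.264458, 0.101489)
  k4: at (p, q) = (1.082997, -0.442498), (dp/dtau, dq/dtau) = (0.243926, -0.962660); Gamma_ppp = 0.063064, Gamma_ppq = 0.000000, Gamma_pqq = -0.289241, Gamma_qpp = 0.000000, Gamma_qpq = 0.236130, Gamma_qqq = 0.000000; k4 = (0.243926, -0.962660, 0.264292, 0.110895)
  Y <- Y + (h/6)(k1 + 2k2 + 2k3 + k4): p = 1.0830, q = -0.4425, dp/dtau = 0.2439, dq/dtau = -0.9627
step 4:
  k1: at (p, q) = (1.082997, -0.442533), (dp/dtau, dq/dtau) = (0.243921, -0.962661); Gamma_ppp = 0.063064, Gamma_ppq = 0.000000, Gamma_pqq = -0.289241, Gamma_qpp = 0.000000, Gamma_qpq = 0.236130, Gamma_qqq = 0.000000; k1 = (0.243921, -0.962661, 0.264292, 0.110893)
  k2: at (p, q) = (1.101291, -0.514732), (dp/dtau, dq/dtau) = (0.263743, -0.954344); Gamma_ppp = 0.063981, Gamma_ppq = 0.000000, Gamma_pqq = -0.294722, Gamma_qpp = 0.000000, Gamma_qpq = 0.239077, Gamma_qqq = 0.000000; k2 = (0.263743, -0.954344, 0.263975, 0.120352)
  k3: at (p, q) = (1.102778, -0.514109), (dp/dtau, dq/dtau) = (0.263719, -0.953635); Gamma_ppp = 0.064055, Gamma_ppq = 0.000000, Gamma_pqq = -0.295169, Gamma_qpp = 0.000000, Gamma_qpq = 0.239315, Gamma_qqq = 0.000000; k3 = (0.263719, -0.953635, 0.263977, 0.120371)
  k4: at (p, q) = (1.122555, -0.585578), (dp/dtau, dq/dtau) = (0.283517, -0.944605); Gamma_ppp = 0.065037, Gamma_ppq = 0.000000, Gamma_pqq = -0.301128, Gamma_qpp = 0.000000, Gamma_qpq = 0.242449, Gamma_qqq = 0.000000; k4 = (0.283517, -0.944605, 0.263462, 0.129862)
  Y <- Y + (h/6)(k1 + 2k2 + 2k3 + k4): p = 1.1226, q = -0.5856, dp/dtau = 0.2835, dq/dtau = -0.9446


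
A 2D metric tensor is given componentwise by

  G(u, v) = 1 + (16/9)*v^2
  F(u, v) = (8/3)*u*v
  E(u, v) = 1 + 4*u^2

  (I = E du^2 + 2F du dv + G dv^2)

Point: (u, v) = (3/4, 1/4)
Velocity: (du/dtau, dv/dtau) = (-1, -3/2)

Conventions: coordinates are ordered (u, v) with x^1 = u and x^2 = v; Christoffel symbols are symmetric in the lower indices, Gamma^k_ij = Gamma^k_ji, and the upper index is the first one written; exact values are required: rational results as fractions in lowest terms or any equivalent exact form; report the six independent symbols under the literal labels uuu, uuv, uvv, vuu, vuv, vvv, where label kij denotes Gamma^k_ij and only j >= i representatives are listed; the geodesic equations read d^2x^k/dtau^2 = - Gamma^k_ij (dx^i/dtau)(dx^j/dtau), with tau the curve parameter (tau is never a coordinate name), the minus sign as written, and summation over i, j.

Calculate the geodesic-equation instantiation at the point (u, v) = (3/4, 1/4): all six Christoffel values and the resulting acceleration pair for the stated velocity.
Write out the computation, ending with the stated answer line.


E = 13/4, F = 1/2, G = 10/9 at the point
E_u = 6, E_v = 0, F_u = 2/3, F_v = 2, G_u = 0, G_v = 8/9
EG - F^2 = 121/36;  g^inv = (36/121) * [[10/9, -1/2], [-1/2, 13/4]]
first-kind symbols [ij,l] = (1/2)(d_i g_jl + d_j g_il - d_l g_ij): [uu,u] = E_u/2 = 3, [uu,v] = F_u - E_v/2 = 2/3, [uv,u] = E_v/2 = 0, [uv,v] = G_u/2 = 0, [vv,u] = F_v - G_u/2 = 2, [vv,v] = G_v/2 = 4/9
Gamma^u_ij = (G*[ij,u] - F*[ij,v])/(EG - F^2), Gamma^v_ij = (E*[ij,v] - F*[ij,u])/(EG - F^2)
Gamma_uuu = 108/121, Gamma_uuv = 0, Gamma_uvv = 72/121, Gamma_vuu = 24/121, Gamma_vuv = 0, Gamma_vvv = 16/121
d^2u/dtau^2 = -(Gamma_uuu*(-1)^2 + 2*Gamma_uuv*(-1)*(-3/2) + Gamma_uvv*(-3/2)^2) = -270/121
d^2v/dtau^2 = -(Gamma_vuu*(-1)^2 + 2*Gamma_vuv*(-1)*(-3/2) + Gamma_vvv*(-3/2)^2) = -60/121

Answer: Gamma_uuu = 108/121, Gamma_uuv = 0, Gamma_uvv = 72/121, Gamma_vuu = 24/121, Gamma_vuv = 0, Gamma_vvv = 16/121; accelerations (d^2u/dtau^2, d^2v/dtau^2) = (-270/121, -60/121)


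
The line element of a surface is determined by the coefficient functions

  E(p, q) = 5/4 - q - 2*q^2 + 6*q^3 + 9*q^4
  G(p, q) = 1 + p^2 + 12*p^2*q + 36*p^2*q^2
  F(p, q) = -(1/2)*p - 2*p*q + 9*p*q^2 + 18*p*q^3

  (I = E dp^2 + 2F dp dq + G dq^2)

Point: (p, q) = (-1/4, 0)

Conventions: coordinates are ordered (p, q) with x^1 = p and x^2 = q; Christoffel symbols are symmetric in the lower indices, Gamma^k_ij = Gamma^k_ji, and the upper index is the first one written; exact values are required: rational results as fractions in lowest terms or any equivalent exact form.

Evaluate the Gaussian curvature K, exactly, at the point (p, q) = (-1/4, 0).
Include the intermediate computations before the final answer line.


E = 5/4, F = 1/8, G = 17/16, EG - F^2 = 21/16 at the point
E_p = 0, E_q = -1, F_p = -1/2, F_q = 1/2, G_p = -1/2, G_q = 3/4
E_qq = -4, F_pq = -2, G_pp = 2
Evaluate Brioschi's two determinant matrices M1, M2 and divide by (EG - F^2)^2.
M1 = [[-E_qq/2 + F_pq - G_pp/2, E_p/2, F_p - E_q/2], [F_q - G_p/2, E, F], [G_q/2, F, G]] = [[-1, 0, 0], [3/4, 5/4, 1/8], [3/8, 1/8, 17/16]]; det M1 = -21/16
M2 = [[0, E_q/2, G_p/2], [E_q/2, E, F], [G_p/2, F, G]] = [[0, -1/2, -1/4], [-1/2, 5/4, 1/8], [-1/4, 1/8, 17/16]]; det M2 = -5/16
det M1 - det M2 = -1; K = -1 / (21/16)^2 = -256/441

Answer: K = -256/441


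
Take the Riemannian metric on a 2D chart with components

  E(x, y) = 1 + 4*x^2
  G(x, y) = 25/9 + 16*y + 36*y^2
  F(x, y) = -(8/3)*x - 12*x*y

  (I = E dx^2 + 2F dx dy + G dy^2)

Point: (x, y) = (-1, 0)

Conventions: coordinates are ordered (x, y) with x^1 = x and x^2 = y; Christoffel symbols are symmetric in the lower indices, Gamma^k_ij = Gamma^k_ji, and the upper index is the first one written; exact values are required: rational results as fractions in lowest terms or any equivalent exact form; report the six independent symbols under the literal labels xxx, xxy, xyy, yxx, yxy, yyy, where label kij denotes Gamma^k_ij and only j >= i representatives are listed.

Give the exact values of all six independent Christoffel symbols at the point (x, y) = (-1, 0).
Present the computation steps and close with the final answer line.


E = 5, F = 8/3, G = 25/9 at the point
E_x = -8, E_y = 0, F_x = -8/3, F_y = 12, G_x = 0, G_y = 16
EG - F^2 = 61/9;  g^inv = (9/61) * [[25/9, -8/3], [-8/3, 5]]
first-kind symbols [ij,l] = (1/2)(d_i g_jl + d_j g_il - d_l g_ij): [xx,x] = E_x/2 = -4, [xx,y] = F_x - E_y/2 = -8/3, [xy,x] = E_y/2 = 0, [xy,y] = G_x/2 = 0, [yy,x] = F_y - G_x/2 = 12, [yy,y] = G_y/2 = 8
Gamma^x_ij = (G*[ij,x] - F*[ij,y])/(EG - F^2), Gamma^y_ij = (E*[ij,y] - F*[ij,x])/(EG - F^2)

Answer: Gamma_xxx = -36/61, Gamma_xxy = 0, Gamma_xyy = 108/61, Gamma_yxx = -24/61, Gamma_yxy = 0, Gamma_yyy = 72/61


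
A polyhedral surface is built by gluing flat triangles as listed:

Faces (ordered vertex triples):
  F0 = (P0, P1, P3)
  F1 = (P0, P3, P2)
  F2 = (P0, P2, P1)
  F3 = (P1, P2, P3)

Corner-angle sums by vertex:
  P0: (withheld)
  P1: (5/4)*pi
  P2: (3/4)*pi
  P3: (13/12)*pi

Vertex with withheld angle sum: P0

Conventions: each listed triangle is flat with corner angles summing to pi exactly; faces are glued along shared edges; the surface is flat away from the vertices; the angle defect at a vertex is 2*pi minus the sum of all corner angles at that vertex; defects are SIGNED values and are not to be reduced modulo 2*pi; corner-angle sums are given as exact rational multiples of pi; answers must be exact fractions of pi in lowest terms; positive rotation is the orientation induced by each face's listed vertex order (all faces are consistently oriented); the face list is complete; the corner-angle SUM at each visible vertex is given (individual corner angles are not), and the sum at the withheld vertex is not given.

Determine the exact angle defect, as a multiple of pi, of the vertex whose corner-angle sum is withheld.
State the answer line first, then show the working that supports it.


Answer: defect(P0) = (13/12)*pi

V = 4, E = 6, F = 4; chi = V - E + F = 2
Gauss-Bonnet: total defect = 2*pi*chi = 4*pi; visible defects sum to (35/12)*pi


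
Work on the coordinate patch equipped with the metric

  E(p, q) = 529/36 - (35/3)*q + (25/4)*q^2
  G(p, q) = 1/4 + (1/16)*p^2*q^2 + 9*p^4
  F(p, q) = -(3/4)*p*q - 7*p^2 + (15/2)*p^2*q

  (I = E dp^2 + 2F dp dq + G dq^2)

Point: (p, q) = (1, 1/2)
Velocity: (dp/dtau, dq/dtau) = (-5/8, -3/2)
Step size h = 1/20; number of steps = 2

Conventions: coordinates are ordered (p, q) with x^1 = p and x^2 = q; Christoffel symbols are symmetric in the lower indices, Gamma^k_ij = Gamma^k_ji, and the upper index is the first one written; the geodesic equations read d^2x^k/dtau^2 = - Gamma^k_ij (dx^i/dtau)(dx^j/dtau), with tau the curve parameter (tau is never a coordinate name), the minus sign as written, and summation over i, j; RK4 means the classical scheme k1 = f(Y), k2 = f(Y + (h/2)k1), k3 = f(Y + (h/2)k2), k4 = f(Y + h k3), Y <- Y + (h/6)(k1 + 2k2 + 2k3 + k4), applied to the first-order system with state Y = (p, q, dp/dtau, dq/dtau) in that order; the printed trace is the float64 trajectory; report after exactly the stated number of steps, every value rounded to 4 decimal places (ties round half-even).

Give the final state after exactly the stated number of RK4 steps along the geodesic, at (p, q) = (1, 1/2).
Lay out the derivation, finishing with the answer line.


f(Y) = (dp/dtau, dq/dtau, -Gamma^p_ij Y'^i Y'^j, -Gamma^q_ij Y'^i Y'^j) with the Gammas evaluated at the stage position; h = 0.050000; intermediate values shown to 6 dp
step 0: p = 1.0000, q = 0.5000, dp/dtau = -0.6250, dq/dtau = -1.5000
step 1:
  k1: at (p, q) = (1.000000, 0.500000), (dp/dtau, dq/dtau) = (-0.625000, -1.500000); Gamma_ppp = -0.181017, Gamma_ppq = 0.481926, Gamma_pqq = -1.249628, Gamma_qpp = -0.520510, Gamma_qpq = 2.132895, Gamma_qqq = -0.485521; k1 = (-0.625000, -1.500000, 1.978761, -2.703433)
  k2: at (p, q) = (0.984375, 0.462500), (dp/dtau, dq/dtau) = (-0.575531, -1.567586); Gamma_ppp = -0.208809, Gamma_ppq = 0.497004, Gamma_pqq = -1.181016, Gamma_qpp = -0.590131, Gamma_qpq = 2.186591, Gamma_qqq = -0.506846; k2 = (-0.575531, -1.567586, 2.074516, -2.504500)
  k3: at (p, q) = (0.985612, 0.460810), (dp/dtau, dq/dtau) = (-0.573137, -1.562612); Gamma_ppp = -0.209942, Gamma_ppq = 0.499286, Gamma_pqq = -1.186204, Gamma_qpp = -0.590736, Gamma_qpq = 2.185498, Gamma_qqq = -0.509343; k3 = (-0.573137, -1.562612, 2.071073, -2.476886)
  k4: at (p, q) = (0.971343, 0.421869), (dp/dtau, dq/dtau) = (-0.521446, -1.623844); Gamma_ppp = -0.240558, Gamma_ppq = 0.514214, Gamma_pqq = -1.124874, Gamma_qpp = -0.666852, Gamma_qpq = 2.239553, Gamma_qqq = -0.530933; k4 = (-0.521446, -1.623844, 2.160738, -2.211350)
  Y <- Y + (h/6)(k1 + 2k2 + 2k3 + k4): p = 0.9713, q = 0.4218, dp/dtau = -0.5214, dq/dtau = -1.6240
step 2:
  k1: at (p, q) = (0.971302, 0.421798), (dp/dtau, dq/dtau) = (-0.521411, -1.623980); Gamma_ppp = -0.240617, Gamma_ppq = 0.514225, Gamma_pqq = -1.124701, Gamma_qpp = -0.667021, Gamma_qpq = 2.239682, Gamma_qqq = -0.530957; k1 = (-0.521411, -1.623980, 2.160750, -2.211308)
  k2: at (p, q) = (0.958267, 0.381199), (dp/dtau, dq/dtau) = (-0.467392, -1.679262); Gamma_ppp = -0.274259, Gamma_ppq = 0.529094, Gamma_pqq = -1.069760, Gamma_qpp = -0.750500, Gamma_qpq = 2.294356, Gamma_qqq = -0.552929; k2 = (-0.467392, -1.679262, 2.246008, -1.878393)
  k3: at (p, q) = (0.959617, 0.379816), (dp/dtau, dq/dtau) = (-0.465261, -1.670939); Gamma_ppp = -0.275295, Gamma_ppq = 0.531372, Gamma_pqq = -1.075058, Gamma_qpp = -0.750360, Gamma_qpq = 2.292894, Gamma_qqq = -0.555346; k3 = (-0.465261, -1.670939, 2.234993, -1.852120)
  k4: at (p, q) = (0.948039, 0.338251), (dp/dtau, dq/dtau) = (-0.409661, -1.716586); Gamma_ppp = -0.311515, Gamma_ppq = 0.546139, Gamma_pqq = -1.026734, Gamma_qpp = -0.839865, Gamma_qpq = 2.347164, Gamma_qqq = -0.577486; k4 = (-0.409661, -1.716586, 2.309612, -1.458534)
  Y <- Y + (h/6)(k1 + 2k2 + 2k3 + k4): p = 0.9480, q = 0.3381, dp/dtau = -0.4095, dq/dtau = -1.7167

Answer: p = 0.9480, q = 0.3381, dp/dtau = -0.4095, dq/dtau = -1.7167


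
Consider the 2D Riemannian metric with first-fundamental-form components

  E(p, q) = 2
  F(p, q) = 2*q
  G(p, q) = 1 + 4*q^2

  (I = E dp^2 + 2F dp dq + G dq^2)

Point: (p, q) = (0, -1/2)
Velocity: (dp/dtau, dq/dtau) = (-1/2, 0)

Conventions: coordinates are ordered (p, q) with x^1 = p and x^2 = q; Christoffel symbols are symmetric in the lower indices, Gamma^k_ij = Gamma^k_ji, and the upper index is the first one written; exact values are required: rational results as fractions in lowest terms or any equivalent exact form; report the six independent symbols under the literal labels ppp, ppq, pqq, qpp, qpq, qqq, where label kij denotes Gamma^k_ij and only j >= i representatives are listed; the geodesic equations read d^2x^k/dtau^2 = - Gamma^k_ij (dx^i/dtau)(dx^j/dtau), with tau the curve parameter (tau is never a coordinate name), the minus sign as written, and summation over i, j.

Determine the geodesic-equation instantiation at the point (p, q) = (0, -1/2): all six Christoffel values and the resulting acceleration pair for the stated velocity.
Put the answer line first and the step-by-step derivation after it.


Answer: Gamma_ppp = 0, Gamma_ppq = 0, Gamma_pqq = 2/3, Gamma_qpp = 0, Gamma_qpq = 0, Gamma_qqq = -2/3; accelerations (d^2p/dtau^2, d^2q/dtau^2) = (0, 0)

E = 2, F = -1, G = 2 at the point
E_p = 0, E_q = 0, F_p = 0, F_q = 2, G_p = 0, G_q = -4
EG - F^2 = 3;  g^inv = (1/3) * [[2, 1], [1, 2]]
first-kind symbols [ij,l] = (1/2)(d_i g_jl + d_j g_il - d_l g_ij): [pp,p] = E_p/2 = 0, [pp,q] = F_p - E_q/2 = 0, [pq,p] = E_q/2 = 0, [pq,q] = G_p/2 = 0, [qq,p] = F_q - G_p/2 = 2, [qq,q] = G_q/2 = -2
Gamma^p_ij = (G*[ij,p] - F*[ij,q])/(EG - F^2), Gamma^q_ij = (E*[ij,q] - F*[ij,p])/(EG - F^2)
Gamma_ppp = 0, Gamma_ppq = 0, Gamma_pqq = 2/3, Gamma_qpp = 0, Gamma_qpq = 0, Gamma_qqq = -2/3
d^2p/dtau^2 = -(Gamma_ppp*(-1/2)^2 + 2*Gamma_ppq*(-1/2)*(0) + Gamma_pqq*(0)^2) = 0
d^2q/dtau^2 = -(Gamma_qpp*(-1/2)^2 + 2*Gamma_qpq*(-1/2)*(0) + Gamma_qqq*(0)^2) = 0
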